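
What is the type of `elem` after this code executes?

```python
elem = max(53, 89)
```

max() of ints returns int

int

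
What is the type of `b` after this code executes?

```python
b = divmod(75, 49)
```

divmod() returns a tuple (quotient, remainder)

tuple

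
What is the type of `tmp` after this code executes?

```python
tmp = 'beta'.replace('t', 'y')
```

str.replace() returns str

str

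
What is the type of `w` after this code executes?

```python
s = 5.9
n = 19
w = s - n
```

float - int returns float (5.9 - 19 = -13.1)

float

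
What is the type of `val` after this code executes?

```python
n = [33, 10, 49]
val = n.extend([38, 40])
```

list.extend() returns None

NoneType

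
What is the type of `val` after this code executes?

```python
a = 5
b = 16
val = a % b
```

int % int returns int (5 % 16 = 5)

int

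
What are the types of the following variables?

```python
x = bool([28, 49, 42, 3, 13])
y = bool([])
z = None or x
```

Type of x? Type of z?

bool() returns bool; None or <bool> returns the bool

bool, bool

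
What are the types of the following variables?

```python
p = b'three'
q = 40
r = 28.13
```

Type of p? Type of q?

p is bytes; q is int

bytes, int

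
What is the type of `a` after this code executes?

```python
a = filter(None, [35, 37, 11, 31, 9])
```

filter() returns a filter iterator object

filter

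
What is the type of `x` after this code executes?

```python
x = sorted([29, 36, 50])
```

sorted() always returns list

list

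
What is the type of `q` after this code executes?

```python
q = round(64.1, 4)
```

round() with ndigits arg returns float

float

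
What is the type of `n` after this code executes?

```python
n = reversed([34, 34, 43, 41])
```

reversed() on a list returns a list_reverseiterator

list_reverseiterator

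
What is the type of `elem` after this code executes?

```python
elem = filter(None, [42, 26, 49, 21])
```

filter() returns a filter iterator object

filter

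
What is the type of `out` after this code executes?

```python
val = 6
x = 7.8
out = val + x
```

int + float returns float (6 + 7.8 = 13.8)

float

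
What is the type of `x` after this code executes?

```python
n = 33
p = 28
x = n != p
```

Comparison operators return bool

bool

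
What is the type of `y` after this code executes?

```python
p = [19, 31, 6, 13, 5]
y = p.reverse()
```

list.reverse() returns None

NoneType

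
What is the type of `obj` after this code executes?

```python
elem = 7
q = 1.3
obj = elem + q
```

int + float returns float (7 + 1.3 = 8.3)

float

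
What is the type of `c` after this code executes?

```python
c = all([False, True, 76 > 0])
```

all() returns bool

bool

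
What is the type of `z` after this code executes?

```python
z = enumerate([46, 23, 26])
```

enumerate() returns an enumerate iterator object

enumerate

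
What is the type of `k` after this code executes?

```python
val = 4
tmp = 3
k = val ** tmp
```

int ** positive int returns int (4 ** 3 = 64)

int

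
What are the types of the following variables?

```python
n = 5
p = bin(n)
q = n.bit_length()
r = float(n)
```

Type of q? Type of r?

int.bit_length() returns int; float() returns float

int, float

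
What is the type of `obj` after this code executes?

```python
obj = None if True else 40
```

Ternary: condition is True, if branch (None) taken → NoneType

NoneType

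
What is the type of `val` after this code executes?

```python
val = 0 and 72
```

'and' returns the first falsy value (0, which is int)

int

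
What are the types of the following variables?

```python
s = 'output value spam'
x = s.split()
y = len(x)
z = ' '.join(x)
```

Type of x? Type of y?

str.split() returns list; len() returns int

list, int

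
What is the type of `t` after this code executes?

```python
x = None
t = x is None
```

'is' comparison returns bool

bool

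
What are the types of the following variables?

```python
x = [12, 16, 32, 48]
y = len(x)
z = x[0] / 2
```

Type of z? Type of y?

int / int returns float; len() returns int

float, int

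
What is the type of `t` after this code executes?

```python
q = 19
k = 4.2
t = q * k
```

int * float returns float (19 * 4.2 = 79.8)

float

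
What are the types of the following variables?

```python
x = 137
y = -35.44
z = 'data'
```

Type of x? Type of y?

x is int; y is float

int, float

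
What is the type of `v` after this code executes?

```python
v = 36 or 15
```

'or' returns the first truthy value (36, which is int)

int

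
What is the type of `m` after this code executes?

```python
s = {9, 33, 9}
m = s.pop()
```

Popping from a set of ints returns int

int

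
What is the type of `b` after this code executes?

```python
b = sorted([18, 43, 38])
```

sorted() always returns list

list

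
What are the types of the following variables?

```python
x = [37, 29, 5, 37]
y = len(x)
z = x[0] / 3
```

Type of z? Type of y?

int / int returns float; len() returns int

float, int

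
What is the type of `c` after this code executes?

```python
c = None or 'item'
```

'or' with None returns the other value ('item', str)

str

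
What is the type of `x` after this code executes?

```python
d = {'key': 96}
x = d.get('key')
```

dict.get() returns the value (int) when key is found

int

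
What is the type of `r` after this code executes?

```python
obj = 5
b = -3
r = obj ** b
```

int ** negative int returns float

float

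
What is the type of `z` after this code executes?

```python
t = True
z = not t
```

'not' always returns bool

bool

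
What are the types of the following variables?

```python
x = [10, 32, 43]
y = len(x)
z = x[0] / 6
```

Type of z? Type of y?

int / int returns float; len() returns int

float, int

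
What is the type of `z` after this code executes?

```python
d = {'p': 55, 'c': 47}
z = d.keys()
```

.keys() returns a dict_keys view object

dict_keys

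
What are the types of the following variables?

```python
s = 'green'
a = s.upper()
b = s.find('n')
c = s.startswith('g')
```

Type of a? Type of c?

str.upper() returns str; str.startswith() returns bool

str, bool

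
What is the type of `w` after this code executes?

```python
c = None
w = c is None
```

'is' comparison returns bool

bool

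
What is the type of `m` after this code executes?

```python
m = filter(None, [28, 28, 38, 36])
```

filter() returns a filter iterator object

filter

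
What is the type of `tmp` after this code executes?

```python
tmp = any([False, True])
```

any() returns bool

bool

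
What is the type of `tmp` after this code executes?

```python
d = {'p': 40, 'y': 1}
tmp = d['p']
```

Accessing dict[str, int] with key 'p' returns int value 40

int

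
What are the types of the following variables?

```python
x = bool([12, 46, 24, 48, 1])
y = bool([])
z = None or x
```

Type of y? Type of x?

bool() returns bool; bool() returns bool

bool, bool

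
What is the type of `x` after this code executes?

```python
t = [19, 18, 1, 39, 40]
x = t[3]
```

Indexing a list of ints returns int (t[3] = 39)

int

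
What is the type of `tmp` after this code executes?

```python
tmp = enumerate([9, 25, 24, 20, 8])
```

enumerate() returns an enumerate iterator object

enumerate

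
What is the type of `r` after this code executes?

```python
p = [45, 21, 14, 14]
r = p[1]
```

Indexing a list of ints returns int (p[1] = 21)

int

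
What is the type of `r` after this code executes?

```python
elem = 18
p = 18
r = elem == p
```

Equality comparison returns bool

bool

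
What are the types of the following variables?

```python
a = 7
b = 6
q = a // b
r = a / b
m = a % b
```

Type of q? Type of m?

int // int returns int; int % int returns int

int, int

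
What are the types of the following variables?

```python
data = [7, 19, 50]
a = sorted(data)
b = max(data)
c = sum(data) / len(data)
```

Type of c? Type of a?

int / int returns float; sorted() returns list

float, list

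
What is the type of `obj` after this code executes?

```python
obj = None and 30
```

'and' returns first falsy value (None)

NoneType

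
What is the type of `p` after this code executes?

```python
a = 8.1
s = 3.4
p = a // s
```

float // float returns float (floor division preserves float type)

float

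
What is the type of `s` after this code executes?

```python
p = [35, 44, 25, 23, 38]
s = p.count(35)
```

list.count() returns int

int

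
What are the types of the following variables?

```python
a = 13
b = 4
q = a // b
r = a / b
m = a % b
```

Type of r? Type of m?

int / int returns float; int % int returns int

float, int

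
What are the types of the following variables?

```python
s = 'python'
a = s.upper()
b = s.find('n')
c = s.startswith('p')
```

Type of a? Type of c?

str.upper() returns str; str.startswith() returns bool

str, bool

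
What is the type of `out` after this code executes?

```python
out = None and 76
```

'and' returns first falsy value (None)

NoneType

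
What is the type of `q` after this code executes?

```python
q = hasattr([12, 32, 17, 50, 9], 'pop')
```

hasattr() returns bool

bool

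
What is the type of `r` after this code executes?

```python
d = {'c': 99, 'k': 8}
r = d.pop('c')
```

dict.pop() returns the value (int)

int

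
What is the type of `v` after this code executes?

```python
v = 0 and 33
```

'and' returns the first falsy value (0, which is int)

int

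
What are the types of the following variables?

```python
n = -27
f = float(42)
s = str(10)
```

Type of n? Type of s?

n is int; s is str

int, str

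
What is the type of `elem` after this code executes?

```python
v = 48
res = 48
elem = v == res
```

Equality comparison returns bool

bool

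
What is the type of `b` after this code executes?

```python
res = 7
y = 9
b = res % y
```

int % int returns int (7 % 9 = 7)

int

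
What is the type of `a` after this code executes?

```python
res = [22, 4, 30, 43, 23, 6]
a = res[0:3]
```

Slicing a list always returns a list

list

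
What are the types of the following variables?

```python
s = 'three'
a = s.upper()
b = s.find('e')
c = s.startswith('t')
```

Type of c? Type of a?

str.startswith() returns bool; str.upper() returns str

bool, str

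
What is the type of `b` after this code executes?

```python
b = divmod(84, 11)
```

divmod() returns a tuple (quotient, remainder)

tuple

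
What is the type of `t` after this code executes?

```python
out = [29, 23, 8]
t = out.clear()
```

list.clear() returns None

NoneType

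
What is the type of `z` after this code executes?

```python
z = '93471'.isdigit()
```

str.isdigit() returns bool

bool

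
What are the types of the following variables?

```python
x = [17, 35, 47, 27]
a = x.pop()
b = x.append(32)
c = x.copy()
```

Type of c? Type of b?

list.copy() returns list; list.append() returns None

list, NoneType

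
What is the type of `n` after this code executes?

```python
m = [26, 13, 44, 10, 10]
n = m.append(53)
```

list.append() returns None (mutates in place)

NoneType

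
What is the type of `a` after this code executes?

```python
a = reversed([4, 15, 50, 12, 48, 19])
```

reversed() on a list returns a list_reverseiterator

list_reverseiterator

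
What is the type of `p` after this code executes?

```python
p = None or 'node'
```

'or' with None returns the other value ('node', str)

str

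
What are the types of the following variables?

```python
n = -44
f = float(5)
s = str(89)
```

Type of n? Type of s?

n is int; s is str

int, str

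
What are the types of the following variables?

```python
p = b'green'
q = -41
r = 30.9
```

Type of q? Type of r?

q is int; r is float

int, float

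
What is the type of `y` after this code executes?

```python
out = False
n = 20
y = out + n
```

bool + int returns int (False is 0, so 0 + 20 = 20)

int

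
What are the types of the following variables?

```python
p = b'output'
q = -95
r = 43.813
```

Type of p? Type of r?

p is bytes; r is float

bytes, float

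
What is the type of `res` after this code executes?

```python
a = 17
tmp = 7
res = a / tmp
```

int / int always returns float in Python 3 (17 / 7 = 2.42857)

float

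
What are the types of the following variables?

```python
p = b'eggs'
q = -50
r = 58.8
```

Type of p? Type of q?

p is bytes; q is int

bytes, int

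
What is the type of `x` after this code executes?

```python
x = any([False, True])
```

any() returns bool

bool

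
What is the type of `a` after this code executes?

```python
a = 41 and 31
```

'and' returns the last value when all truthy (31, which is int)

int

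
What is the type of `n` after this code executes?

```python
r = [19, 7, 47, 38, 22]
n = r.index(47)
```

list.index() returns int

int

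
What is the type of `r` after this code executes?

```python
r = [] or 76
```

'or' returns first truthy value (76, which is int)

int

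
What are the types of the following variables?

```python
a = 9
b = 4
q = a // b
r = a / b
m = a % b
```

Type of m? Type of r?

int % int returns int; int / int returns float

int, float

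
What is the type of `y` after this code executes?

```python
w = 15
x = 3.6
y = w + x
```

int + float returns float (15 + 3.6 = 18.6)

float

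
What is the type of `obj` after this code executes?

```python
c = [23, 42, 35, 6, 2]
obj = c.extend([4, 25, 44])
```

list.extend() returns None

NoneType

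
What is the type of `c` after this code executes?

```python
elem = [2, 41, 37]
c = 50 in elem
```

'in' operator returns bool

bool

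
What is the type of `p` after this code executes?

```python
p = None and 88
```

'and' returns first falsy value (None)

NoneType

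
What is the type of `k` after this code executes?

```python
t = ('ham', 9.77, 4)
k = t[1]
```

Index 1 of tuple is 9.77 which is float

float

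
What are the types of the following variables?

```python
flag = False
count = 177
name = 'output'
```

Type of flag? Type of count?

flag is bool; count is int

bool, int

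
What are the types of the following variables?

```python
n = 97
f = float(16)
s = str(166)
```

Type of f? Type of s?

f is float; s is str

float, str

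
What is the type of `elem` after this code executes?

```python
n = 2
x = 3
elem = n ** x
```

int ** positive int returns int (2 ** 3 = 8)

int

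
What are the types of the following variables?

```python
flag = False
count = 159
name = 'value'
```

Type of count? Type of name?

count is int; name is str

int, str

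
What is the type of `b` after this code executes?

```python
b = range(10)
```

range() returns a range object

range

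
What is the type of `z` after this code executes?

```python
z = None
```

None has type NoneType

NoneType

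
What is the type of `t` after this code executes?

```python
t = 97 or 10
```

'or' returns the first truthy value (97, which is int)

int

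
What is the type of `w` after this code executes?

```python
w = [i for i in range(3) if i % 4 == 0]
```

A list comprehension [...] produces a list

list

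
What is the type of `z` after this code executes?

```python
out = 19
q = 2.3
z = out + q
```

int + float returns float (19 + 2.3 = 21.3)

float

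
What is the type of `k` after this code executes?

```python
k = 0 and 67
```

'and' returns the first falsy value (0, which is int)

int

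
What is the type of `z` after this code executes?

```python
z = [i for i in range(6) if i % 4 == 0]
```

A list comprehension [...] produces a list

list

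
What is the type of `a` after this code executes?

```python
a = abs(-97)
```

abs() of int returns int

int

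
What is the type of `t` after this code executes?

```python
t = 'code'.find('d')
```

str.find() returns int (index, or -1)

int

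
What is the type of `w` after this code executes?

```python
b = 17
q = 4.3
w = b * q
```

int * float returns float (17 * 4.3 = 73.1)

float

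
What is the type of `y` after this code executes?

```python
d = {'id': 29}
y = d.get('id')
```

dict.get() returns the value (int) when key is found

int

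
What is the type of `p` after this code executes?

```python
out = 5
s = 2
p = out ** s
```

int ** positive int returns int (5 ** 2 = 25)

int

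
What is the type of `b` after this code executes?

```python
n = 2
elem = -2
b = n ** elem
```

int ** negative int returns float

float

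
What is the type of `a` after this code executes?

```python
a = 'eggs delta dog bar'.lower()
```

str.lower() returns str

str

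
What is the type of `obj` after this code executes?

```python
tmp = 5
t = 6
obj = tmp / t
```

int / int always returns float in Python 3 (5 / 6 = 0.833333)

float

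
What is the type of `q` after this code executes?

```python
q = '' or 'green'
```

'or' returns first truthy value ('green', which is str)

str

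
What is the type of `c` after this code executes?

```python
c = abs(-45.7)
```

abs() of float returns float

float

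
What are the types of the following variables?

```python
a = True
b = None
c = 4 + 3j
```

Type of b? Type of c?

b is NoneType; c is complex

NoneType, complex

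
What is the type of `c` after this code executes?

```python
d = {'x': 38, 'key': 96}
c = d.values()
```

.values() returns a dict_values view object

dict_values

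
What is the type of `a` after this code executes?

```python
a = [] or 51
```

'or' returns first truthy value (51, which is int)

int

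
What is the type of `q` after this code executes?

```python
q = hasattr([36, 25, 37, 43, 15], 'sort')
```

hasattr() returns bool

bool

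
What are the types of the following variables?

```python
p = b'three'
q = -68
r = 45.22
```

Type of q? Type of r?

q is int; r is float

int, float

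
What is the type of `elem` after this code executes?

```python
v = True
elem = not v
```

'not' always returns bool

bool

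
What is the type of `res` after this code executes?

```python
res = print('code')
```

print() returns None

NoneType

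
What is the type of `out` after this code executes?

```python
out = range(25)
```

range() returns a range object

range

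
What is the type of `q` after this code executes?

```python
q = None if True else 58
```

Ternary: condition is True, if branch (None) taken → NoneType

NoneType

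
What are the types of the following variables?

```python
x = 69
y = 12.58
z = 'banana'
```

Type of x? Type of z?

x is int; z is str

int, str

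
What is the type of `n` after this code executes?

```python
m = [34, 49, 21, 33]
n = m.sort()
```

list.sort() returns None (sorts in place)

NoneType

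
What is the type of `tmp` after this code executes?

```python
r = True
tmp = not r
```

'not' always returns bool

bool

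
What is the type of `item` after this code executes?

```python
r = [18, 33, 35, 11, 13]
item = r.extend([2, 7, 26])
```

list.extend() returns None

NoneType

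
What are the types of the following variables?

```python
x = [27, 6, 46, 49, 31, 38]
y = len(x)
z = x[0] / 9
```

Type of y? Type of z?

len() returns int; int / int returns float

int, float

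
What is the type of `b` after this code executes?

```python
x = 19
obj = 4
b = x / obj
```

int / int always returns float in Python 3 (19 / 4 = 4.75)

float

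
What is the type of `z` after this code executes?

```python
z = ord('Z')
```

ord() returns int (Unicode code point)

int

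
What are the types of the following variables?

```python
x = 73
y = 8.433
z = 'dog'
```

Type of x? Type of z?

x is int; z is str

int, str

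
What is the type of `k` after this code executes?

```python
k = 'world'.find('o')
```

str.find() returns int (index, or -1)

int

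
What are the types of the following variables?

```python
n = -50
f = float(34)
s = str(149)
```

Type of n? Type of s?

n is int; s is str

int, str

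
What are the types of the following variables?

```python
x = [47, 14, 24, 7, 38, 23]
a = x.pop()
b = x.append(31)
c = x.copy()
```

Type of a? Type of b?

list.pop() returns the element (int); list.append() returns None

int, NoneType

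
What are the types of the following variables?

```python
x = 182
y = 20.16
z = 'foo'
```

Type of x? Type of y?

x is int; y is float

int, float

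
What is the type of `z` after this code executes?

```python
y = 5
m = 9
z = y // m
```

int // int returns int (5 // 9 = 0)

int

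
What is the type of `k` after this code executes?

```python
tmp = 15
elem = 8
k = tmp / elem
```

int / int always returns float in Python 3 (15 / 8 = 1.875)

float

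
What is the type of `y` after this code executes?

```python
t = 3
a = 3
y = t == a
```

Equality comparison returns bool

bool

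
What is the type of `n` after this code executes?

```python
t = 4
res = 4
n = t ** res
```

int ** positive int returns int (4 ** 4 = 256)

int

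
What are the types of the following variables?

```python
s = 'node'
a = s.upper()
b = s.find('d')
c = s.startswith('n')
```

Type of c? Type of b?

str.startswith() returns bool; str.find() returns int

bool, int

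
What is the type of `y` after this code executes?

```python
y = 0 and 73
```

'and' returns the first falsy value (0, which is int)

int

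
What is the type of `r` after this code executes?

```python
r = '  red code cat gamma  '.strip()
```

str.strip() returns str

str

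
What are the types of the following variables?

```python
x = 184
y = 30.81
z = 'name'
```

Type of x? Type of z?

x is int; z is str

int, str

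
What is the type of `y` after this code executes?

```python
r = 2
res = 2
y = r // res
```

int // int returns int (2 // 2 = 1)

int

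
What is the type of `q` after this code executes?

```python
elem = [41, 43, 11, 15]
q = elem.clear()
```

list.clear() returns None

NoneType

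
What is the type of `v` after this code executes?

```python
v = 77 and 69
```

'and' returns the last value when all truthy (69, which is int)

int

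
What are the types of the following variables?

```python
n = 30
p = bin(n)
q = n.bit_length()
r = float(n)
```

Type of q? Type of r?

int.bit_length() returns int; float() returns float

int, float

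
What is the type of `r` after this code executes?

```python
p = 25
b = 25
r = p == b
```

Equality comparison returns bool

bool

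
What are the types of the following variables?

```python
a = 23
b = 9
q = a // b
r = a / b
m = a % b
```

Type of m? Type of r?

int % int returns int; int / int returns float

int, float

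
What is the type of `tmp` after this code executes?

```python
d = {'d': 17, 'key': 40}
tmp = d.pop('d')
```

dict.pop() returns the value (int)

int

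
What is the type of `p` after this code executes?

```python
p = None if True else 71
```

Ternary: condition is True, if branch (None) taken → NoneType

NoneType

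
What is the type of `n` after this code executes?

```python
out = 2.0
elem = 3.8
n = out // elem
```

float // float returns float (floor division preserves float type)

float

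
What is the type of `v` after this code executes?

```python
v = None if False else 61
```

Ternary: condition is False, else branch (61) taken → int

int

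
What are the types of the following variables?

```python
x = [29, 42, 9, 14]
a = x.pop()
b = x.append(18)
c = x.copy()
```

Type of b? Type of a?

list.append() returns None; list.pop() returns the element (int)

NoneType, int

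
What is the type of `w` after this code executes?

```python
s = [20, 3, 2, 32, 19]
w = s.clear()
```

list.clear() returns None

NoneType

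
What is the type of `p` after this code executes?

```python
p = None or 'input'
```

'or' with None returns the other value ('input', str)

str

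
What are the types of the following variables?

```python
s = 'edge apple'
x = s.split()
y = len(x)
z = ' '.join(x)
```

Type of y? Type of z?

len() returns int; str.join() returns str

int, str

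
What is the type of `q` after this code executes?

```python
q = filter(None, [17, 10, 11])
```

filter() returns a filter iterator object

filter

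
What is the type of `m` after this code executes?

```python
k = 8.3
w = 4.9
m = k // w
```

float // float returns float (floor division preserves float type)

float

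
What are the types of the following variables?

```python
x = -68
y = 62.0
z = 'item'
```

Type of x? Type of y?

x is int; y is float

int, float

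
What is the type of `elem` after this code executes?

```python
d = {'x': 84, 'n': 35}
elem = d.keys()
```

.keys() returns a dict_keys view object

dict_keys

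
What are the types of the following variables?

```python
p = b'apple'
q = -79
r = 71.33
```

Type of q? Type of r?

q is int; r is float

int, float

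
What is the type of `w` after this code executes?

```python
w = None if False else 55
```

Ternary: condition is False, else branch (55) taken → int

int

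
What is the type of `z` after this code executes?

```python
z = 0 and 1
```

'and' returns the first falsy value (0, which is int)

int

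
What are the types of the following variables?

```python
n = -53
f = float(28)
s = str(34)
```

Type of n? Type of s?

n is int; s is str

int, str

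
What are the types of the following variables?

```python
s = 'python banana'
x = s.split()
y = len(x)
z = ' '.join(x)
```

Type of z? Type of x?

str.join() returns str; str.split() returns list

str, list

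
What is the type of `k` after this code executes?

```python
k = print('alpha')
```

print() returns None

NoneType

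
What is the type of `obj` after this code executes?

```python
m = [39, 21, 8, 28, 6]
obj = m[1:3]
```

Slicing a list always returns a list

list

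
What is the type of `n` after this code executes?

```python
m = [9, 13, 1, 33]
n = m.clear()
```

list.clear() returns None

NoneType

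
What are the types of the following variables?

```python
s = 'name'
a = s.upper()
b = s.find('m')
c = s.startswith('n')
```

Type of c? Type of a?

str.startswith() returns bool; str.upper() returns str

bool, str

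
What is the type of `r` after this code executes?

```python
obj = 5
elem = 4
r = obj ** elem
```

int ** positive int returns int (5 ** 4 = 625)

int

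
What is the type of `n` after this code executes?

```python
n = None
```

None has type NoneType

NoneType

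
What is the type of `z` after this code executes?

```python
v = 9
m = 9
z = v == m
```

Equality comparison returns bool

bool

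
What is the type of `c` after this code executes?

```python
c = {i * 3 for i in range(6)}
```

A set comprehension {expr for x in iterable} produces a set

set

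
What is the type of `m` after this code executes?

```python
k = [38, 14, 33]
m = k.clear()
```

list.clear() returns None

NoneType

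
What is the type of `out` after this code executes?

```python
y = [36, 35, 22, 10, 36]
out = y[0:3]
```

Slicing a list always returns a list

list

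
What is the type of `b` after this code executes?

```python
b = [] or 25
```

'or' returns first truthy value (25, which is int)

int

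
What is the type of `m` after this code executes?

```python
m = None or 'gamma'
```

'or' with None returns the other value ('gamma', str)

str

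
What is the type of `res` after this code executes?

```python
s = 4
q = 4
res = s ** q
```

int ** positive int returns int (4 ** 4 = 256)

int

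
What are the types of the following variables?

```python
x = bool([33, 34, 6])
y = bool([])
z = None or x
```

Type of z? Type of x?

None or <bool> returns the bool; bool() returns bool

bool, bool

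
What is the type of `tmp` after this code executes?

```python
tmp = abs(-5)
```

abs() of int returns int

int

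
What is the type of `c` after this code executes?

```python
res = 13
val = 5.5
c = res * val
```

int * float returns float (13 * 5.5 = 71.5)

float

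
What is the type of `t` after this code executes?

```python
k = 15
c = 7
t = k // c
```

int // int returns int (15 // 7 = 2)

int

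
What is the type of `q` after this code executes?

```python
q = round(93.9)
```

round() with no ndigits arg returns int

int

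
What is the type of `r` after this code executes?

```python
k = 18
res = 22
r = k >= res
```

Comparison operators return bool

bool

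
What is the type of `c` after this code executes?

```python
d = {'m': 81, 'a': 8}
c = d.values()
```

.values() returns a dict_values view object

dict_values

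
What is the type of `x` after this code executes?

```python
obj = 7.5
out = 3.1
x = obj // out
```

float // float returns float (floor division preserves float type)

float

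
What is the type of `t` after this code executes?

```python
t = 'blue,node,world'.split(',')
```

str.split() returns list

list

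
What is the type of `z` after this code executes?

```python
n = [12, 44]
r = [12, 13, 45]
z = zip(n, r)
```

zip() returns a zip iterator object

zip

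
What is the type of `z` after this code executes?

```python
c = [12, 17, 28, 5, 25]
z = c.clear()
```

list.clear() returns None

NoneType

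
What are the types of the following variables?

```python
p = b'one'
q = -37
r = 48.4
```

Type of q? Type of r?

q is int; r is float

int, float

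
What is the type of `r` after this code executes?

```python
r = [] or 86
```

'or' returns first truthy value (86, which is int)

int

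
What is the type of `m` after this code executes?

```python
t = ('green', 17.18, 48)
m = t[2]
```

Index 2 of tuple is 48 which is int

int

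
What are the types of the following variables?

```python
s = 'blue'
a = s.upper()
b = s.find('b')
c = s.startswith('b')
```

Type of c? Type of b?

str.startswith() returns bool; str.find() returns int

bool, int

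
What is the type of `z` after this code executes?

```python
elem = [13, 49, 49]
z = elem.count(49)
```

list.count() returns int

int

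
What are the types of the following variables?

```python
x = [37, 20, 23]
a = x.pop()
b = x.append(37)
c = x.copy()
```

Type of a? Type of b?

list.pop() returns the element (int); list.append() returns None

int, NoneType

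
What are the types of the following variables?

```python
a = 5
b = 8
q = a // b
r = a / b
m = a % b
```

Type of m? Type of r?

int % int returns int; int / int returns float

int, float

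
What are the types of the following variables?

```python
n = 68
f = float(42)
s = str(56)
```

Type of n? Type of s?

n is int; s is str

int, str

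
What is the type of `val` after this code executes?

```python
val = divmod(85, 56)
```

divmod() returns a tuple (quotient, remainder)

tuple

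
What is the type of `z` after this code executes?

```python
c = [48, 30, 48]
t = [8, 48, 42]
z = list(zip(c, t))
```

list(zip(...)) returns a list of tuples

list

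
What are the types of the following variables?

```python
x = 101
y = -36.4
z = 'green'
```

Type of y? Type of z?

y is float; z is str

float, str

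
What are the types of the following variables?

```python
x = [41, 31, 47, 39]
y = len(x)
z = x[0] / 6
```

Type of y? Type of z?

len() returns int; int / int returns float

int, float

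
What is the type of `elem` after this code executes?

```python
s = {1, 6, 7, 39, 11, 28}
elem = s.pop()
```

Popping from a set of ints returns int

int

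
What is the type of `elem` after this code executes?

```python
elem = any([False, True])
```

any() returns bool

bool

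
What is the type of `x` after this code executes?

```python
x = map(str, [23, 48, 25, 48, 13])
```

map() returns a map iterator object

map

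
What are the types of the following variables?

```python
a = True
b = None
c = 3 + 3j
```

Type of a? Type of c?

a is bool; c is complex

bool, complex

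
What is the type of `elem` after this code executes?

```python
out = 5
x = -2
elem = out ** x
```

int ** negative int returns float

float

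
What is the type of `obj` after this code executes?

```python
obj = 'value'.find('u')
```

str.find() returns int (index, or -1)

int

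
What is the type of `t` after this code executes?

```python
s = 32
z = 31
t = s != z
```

Comparison operators return bool

bool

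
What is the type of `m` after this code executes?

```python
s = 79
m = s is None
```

'is' comparison returns bool

bool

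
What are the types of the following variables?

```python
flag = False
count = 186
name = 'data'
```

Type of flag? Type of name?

flag is bool; name is str

bool, str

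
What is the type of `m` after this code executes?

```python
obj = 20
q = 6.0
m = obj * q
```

int * float returns float (20 * 6.0 = 120.0)

float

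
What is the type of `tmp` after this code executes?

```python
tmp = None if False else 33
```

Ternary: condition is False, else branch (33) taken → int

int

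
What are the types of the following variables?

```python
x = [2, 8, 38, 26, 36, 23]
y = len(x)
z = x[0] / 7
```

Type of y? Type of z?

len() returns int; int / int returns float

int, float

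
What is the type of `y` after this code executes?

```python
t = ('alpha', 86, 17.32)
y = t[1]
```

Index 1 of tuple is 86 which is int

int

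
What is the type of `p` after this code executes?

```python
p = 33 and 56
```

'and' returns the last value when all truthy (56, which is int)

int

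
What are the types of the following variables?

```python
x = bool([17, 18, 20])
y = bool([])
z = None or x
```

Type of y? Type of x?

bool() returns bool; bool() returns bool

bool, bool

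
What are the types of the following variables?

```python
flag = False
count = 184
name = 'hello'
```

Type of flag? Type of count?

flag is bool; count is int

bool, int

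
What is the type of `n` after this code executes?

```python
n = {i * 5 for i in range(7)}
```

A set comprehension {expr for x in iterable} produces a set

set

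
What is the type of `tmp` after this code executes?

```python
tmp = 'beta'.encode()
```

str.encode() returns bytes

bytes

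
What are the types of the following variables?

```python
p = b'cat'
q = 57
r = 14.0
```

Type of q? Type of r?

q is int; r is float

int, float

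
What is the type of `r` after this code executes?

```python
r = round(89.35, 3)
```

round() with ndigits arg returns float

float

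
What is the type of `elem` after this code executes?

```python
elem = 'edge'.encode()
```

str.encode() returns bytes

bytes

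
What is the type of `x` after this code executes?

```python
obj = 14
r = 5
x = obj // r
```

int // int returns int (14 // 5 = 2)

int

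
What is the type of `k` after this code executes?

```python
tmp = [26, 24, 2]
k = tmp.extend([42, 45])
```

list.extend() returns None

NoneType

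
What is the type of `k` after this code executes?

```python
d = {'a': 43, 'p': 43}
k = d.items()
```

dict.items() returns a dict_items view

dict_items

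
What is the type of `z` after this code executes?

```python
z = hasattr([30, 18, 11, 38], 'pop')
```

hasattr() returns bool

bool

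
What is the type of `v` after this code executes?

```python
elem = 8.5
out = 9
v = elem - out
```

float - int returns float (8.5 - 9 = -0.5)

float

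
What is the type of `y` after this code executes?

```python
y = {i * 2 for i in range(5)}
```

A set comprehension {expr for x in iterable} produces a set

set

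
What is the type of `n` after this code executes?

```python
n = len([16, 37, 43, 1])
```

len() always returns int

int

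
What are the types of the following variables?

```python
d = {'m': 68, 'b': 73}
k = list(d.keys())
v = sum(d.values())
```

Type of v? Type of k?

sum of int values returns int; list(...) returns list

int, list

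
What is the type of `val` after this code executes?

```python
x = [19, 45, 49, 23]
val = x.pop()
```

list.pop() returns the popped element (int here)

int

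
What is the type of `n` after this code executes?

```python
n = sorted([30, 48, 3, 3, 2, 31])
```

sorted() always returns list

list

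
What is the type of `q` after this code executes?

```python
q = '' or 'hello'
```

'or' returns first truthy value ('hello', which is str)

str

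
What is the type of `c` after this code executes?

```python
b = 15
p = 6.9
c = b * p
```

int * float returns float (15 * 6.9 = 103.5)

float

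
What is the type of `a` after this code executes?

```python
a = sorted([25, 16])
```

sorted() always returns list

list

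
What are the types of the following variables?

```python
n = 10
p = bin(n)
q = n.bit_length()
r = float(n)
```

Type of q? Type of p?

int.bit_length() returns int; bin() returns str

int, str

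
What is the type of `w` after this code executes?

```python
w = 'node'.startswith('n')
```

str.startswith() returns bool

bool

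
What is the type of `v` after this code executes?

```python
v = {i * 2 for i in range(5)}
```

A set comprehension {expr for x in iterable} produces a set

set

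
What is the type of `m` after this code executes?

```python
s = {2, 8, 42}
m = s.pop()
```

Popping from a set of ints returns int

int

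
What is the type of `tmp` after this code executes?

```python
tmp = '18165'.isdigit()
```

str.isdigit() returns bool

bool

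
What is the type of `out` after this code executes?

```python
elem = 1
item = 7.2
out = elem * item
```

int * float returns float (1 * 7.2 = 7.2)

float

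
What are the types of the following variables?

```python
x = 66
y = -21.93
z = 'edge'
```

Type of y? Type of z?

y is float; z is str

float, str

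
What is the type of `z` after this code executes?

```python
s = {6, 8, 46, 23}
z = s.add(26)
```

set.add() returns None (mutates in place)

NoneType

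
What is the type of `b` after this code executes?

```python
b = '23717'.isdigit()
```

str.isdigit() returns bool

bool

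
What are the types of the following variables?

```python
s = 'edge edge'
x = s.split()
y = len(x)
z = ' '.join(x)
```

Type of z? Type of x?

str.join() returns str; str.split() returns list

str, list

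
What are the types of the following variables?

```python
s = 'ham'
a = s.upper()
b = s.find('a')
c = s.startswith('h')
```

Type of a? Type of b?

str.upper() returns str; str.find() returns int

str, int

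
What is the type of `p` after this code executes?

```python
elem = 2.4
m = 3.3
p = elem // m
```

float // float returns float (floor division preserves float type)

float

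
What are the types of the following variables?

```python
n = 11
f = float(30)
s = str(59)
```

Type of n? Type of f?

n is int; f is float

int, float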